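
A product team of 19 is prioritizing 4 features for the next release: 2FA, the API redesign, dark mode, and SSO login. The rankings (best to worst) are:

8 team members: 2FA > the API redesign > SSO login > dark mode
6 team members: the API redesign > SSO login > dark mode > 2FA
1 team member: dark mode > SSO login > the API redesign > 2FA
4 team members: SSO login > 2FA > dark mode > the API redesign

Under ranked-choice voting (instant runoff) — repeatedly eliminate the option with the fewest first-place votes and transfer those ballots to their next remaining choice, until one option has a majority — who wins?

2FA

Round 1: 2FA 8, the API redesign 6, dark mode 1, SSO login 4. Eliminate dark mode.
Round 2: 2FA 8, the API redesign 6, SSO login 5. Eliminate SSO login.
Round 3: 2FA 12, the API redesign 7. 2FA has a majority.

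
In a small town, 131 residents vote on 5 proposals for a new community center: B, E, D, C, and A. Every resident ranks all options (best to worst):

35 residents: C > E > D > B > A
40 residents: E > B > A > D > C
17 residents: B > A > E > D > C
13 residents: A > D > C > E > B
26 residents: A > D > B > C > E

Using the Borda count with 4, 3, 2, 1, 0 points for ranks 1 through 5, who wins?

B: 35·1 + 40·3 + 17·4 + 13·0 + 26·2 = 275
E: 35·3 + 40·4 + 17·2 + 13·1 + 26·0 = 312
D: 35·2 + 40·1 + 17·1 + 13·3 + 26·3 = 244
C: 35·4 + 40·0 + 17·0 + 13·2 + 26·1 = 192
A: 35·0 + 40·2 + 17·3 + 13·4 + 26·4 = 287
E has the highest Borda score (312).

E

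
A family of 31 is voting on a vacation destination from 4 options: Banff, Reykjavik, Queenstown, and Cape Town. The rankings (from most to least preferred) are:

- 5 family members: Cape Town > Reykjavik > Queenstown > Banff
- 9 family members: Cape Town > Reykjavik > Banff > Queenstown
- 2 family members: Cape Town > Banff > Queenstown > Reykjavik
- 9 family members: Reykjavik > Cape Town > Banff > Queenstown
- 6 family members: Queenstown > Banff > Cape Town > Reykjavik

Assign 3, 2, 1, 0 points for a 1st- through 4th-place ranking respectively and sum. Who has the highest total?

Cape Town

Banff: 5·0 + 9·1 + 2·2 + 9·1 + 6·2 = 34
Reykjavik: 5·2 + 9·2 + 2·0 + 9·3 + 6·0 = 55
Queenstown: 5·1 + 9·0 + 2·1 + 9·0 + 6·3 = 25
Cape Town: 5·3 + 9·3 + 2·3 + 9·2 + 6·1 = 72
Cape Town has the highest Borda score (72).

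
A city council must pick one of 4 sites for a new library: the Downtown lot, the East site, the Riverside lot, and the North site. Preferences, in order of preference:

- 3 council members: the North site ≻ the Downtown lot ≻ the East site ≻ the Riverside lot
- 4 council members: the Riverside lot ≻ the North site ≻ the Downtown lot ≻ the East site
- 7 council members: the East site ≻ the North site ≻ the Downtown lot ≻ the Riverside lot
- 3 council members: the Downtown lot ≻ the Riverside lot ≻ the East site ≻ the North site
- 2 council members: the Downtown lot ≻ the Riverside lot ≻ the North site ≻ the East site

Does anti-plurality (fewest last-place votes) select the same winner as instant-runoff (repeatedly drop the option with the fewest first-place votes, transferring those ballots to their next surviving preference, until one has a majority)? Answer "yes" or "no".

Anti-plurality — last-place votes: the Downtown lot 0, the East site 6, the Riverside lot 10, the North site 3. Winner: the Downtown lot.
Instant-runoff — R1 the Downtown lot 5, the East site 7, the Riverside lot 4, the North site 3 (the North site out); R2 the Downtown lot 8, the East site 7, the Riverside lot 4 (the Riverside lot out); R3 the Downtown lot 12, the East site 7 (the Downtown lot winner). Winner: the Downtown lot.
The two methods agree.

yes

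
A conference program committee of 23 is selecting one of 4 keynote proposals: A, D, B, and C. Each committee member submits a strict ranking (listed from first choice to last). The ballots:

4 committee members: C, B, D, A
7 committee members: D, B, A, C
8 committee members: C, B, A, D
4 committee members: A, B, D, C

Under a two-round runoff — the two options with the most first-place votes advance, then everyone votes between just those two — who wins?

Round 1 first-place votes: A 4, D 7, B 0, C 12.
C and D advance.
Runoff: C is preferred to D by 12 voters; D by 11.
C wins the runoff.

C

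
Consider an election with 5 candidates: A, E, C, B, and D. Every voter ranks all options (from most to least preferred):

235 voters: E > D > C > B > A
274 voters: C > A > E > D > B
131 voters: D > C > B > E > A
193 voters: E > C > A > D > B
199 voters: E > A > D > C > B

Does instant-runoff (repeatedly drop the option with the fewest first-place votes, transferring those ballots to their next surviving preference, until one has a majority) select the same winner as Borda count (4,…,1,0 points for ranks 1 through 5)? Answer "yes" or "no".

Instant-runoff — R1 A 0, E 627, C 274, B 0, D 131 (E winner). Winner: E.
Borda — scores: A 1805, E 3187, C 2737, B 497, D 2094. Winner: E.
The two methods agree.

yes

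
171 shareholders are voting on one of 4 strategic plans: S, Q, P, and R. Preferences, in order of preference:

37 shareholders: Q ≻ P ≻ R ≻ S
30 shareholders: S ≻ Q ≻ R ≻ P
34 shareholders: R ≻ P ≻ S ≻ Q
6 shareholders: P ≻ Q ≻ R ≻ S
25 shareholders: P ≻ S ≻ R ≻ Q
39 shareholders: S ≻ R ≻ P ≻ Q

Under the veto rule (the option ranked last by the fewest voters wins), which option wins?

R

Last-place votes: S 43, Q 98, P 30, R 0.
R is ranked last by the fewest voters, so R wins.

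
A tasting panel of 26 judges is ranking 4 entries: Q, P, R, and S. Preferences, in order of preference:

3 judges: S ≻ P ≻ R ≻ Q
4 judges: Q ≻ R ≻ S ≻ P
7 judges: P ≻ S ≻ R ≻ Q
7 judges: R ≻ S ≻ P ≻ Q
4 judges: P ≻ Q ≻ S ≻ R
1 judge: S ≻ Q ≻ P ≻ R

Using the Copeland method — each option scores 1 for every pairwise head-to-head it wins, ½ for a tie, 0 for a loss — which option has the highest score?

Q: loses to P, R, and S → score 0.
P: beats Q and R; loses to S → score 2.
R: beats Q; loses to P and S → score 1.
S: beats Q, P, and R → score 3.
S has the best pairwise record.

S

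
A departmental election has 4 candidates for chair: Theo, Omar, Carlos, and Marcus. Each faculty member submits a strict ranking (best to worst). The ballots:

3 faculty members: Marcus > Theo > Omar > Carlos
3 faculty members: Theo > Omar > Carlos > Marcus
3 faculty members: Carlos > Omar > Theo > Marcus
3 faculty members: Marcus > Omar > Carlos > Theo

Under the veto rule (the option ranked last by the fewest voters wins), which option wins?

Omar

Last-place votes: Theo 3, Omar 0, Carlos 3, Marcus 6.
Omar is ranked last by the fewest voters, so Omar wins.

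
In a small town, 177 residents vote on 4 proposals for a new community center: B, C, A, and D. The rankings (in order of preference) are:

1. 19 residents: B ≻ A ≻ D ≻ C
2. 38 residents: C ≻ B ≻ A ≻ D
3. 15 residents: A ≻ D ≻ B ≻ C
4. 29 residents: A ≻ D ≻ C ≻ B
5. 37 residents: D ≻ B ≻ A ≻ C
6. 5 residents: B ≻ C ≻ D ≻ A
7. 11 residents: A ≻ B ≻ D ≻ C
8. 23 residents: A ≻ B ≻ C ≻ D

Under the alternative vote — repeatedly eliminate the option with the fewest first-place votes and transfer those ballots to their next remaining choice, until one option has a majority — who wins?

Round 1: B 24, C 38, A 78, D 37. Eliminate B.
Round 2: C 43, A 97, D 37. A has a majority.

A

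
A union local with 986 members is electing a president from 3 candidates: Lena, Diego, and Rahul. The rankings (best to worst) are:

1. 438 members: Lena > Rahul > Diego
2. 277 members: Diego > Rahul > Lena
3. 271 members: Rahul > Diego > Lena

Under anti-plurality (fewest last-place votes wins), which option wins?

Last-place votes: Lena 548, Diego 438, Rahul 0.
Rahul is ranked last by the fewest voters, so Rahul wins.

Rahul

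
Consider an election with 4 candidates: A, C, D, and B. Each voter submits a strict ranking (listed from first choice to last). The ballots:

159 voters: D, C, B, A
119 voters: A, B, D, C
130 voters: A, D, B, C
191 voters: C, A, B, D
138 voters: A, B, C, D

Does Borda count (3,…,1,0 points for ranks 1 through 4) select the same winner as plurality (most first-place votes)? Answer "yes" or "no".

Borda — scores: A 1543, C 1029, D 856, B 994. Winner: A.
Plurality — first-place votes: A 387, C 191, D 159, B 0. Winner: A.
The two methods agree.

yes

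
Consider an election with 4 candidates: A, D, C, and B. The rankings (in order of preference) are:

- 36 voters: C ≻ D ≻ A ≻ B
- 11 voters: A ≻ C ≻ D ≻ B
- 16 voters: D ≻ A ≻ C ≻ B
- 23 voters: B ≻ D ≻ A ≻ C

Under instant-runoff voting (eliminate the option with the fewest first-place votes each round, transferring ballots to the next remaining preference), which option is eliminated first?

Round 1: A 11, D 16, C 36, B 23. Eliminate A.

A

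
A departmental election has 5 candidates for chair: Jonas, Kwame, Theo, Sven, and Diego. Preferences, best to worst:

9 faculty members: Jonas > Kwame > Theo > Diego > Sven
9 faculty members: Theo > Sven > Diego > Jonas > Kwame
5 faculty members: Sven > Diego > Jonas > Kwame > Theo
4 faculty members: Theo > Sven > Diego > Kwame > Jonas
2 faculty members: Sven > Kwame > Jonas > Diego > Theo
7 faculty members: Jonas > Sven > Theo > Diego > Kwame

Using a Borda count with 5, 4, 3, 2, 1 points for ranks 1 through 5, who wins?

Jonas: 9·5 + 9·2 + 5·3 + 4·1 + 2·3 + 7·5 = 123
Kwame: 9·4 + 9·1 + 5·2 + 4·2 + 2·4 + 7·1 = 78
Theo: 9·3 + 9·5 + 5·1 + 4·5 + 2·1 + 7·3 = 120
Sven: 9·1 + 9·4 + 5·5 + 4·4 + 2·5 + 7·4 = 124
Diego: 9·2 + 9·3 + 5·4 + 4·3 + 2·2 + 7·2 = 95
Sven has the highest Borda score (124).

Sven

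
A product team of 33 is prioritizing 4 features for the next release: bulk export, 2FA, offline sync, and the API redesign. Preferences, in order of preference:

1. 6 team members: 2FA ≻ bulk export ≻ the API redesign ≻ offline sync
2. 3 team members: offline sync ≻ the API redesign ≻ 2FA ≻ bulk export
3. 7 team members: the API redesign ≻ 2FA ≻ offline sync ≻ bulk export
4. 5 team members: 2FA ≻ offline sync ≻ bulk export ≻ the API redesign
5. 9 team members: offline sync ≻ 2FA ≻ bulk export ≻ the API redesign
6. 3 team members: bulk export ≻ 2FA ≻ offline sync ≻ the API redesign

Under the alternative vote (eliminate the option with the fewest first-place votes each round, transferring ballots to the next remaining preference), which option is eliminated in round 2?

the API redesign

Round 1: bulk export 3, 2FA 11, offline sync 12, the API redesign 7. Eliminate bulk export.
Round 2: 2FA 14, offline sync 12, the API redesign 7. Eliminate the API redesign.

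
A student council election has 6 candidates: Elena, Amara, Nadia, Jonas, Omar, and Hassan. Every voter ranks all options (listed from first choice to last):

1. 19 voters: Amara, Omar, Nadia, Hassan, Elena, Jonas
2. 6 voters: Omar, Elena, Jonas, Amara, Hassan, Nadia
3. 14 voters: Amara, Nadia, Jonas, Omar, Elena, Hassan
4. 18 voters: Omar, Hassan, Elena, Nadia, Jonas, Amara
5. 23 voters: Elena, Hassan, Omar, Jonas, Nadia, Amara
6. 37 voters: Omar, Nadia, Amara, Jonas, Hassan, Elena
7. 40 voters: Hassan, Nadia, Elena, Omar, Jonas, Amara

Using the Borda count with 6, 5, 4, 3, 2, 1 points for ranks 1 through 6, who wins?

Omar

Elena: 19·2 + 6·5 + 14·2 + 18·4 + 23·6 + 37·1 + 40·4 = 503
Amara: 19·6 + 6·3 + 14·6 + 18·1 + 23·1 + 37·4 + 40·1 = 445
Nadia: 19·4 + 6·1 + 14·5 + 18·3 + 23·2 + 37·5 + 40·5 = 637
Jonas: 19·1 + 6·4 + 14·4 + 18·2 + 23·3 + 37·3 + 40·2 = 395
Omar: 19·5 + 6·6 + 14·3 + 18·6 + 23·4 + 37·6 + 40·3 = 715
Hassan: 19·3 + 6·2 + 14·1 + 18·5 + 23·5 + 37·2 + 40·6 = 602
Omar has the highest Borda score (715).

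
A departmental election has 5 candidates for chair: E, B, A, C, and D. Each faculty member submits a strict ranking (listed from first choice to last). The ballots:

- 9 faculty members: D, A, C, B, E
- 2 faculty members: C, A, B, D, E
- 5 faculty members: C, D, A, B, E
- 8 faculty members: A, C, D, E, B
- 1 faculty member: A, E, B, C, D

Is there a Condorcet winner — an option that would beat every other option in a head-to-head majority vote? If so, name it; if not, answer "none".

Checking pairwise contests:
B beats E 16–9.
A beats B 25–0.
D beats A 14–11.
A beats C 18–7.
C beats D 16–9.
Every option loses at least one head-to-head, so there is no Condorcet winner.

none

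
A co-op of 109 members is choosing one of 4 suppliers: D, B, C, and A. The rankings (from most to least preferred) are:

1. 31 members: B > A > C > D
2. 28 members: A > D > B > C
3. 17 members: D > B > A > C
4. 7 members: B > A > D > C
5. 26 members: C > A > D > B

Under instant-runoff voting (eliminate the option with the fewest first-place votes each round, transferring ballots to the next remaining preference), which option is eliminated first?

D

Round 1: D 17, B 38, C 26, A 28. Eliminate D.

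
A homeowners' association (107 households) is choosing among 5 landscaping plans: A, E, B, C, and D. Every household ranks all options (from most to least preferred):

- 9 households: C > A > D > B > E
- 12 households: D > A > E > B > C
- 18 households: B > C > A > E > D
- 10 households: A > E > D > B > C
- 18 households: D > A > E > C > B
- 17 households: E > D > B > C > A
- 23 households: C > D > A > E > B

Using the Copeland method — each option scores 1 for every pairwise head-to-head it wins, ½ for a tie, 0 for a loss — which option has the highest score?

D

A: beats E and B; loses to C and D → score 2.
E: beats B and C; loses to A and D → score 2.
B: beats C; loses to A, E, and D → score 1.
C: beats A; loses to E, B, and D → score 1.
D: beats A, E, B, and C → score 4.
D has the best pairwise record.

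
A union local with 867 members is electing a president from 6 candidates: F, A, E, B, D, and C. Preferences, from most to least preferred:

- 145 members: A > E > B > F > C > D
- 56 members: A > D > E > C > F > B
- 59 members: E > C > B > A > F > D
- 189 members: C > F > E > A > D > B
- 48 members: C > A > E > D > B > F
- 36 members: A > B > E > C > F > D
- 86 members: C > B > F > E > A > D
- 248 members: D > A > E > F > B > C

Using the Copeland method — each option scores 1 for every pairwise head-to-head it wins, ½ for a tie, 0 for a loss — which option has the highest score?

F: beats B and D; loses to A, E, and C → score 2.
A: beats F, E, B, D, and C → score 5.
E: beats F, B, D, and C; loses to A → score 4.
B: loses to F, A, E, D, and C → score 0.
D: beats B; loses to F, A, E, and C → score 1.
C: beats F, B, and D; loses to A and E → score 3.
A has the best pairwise record.

A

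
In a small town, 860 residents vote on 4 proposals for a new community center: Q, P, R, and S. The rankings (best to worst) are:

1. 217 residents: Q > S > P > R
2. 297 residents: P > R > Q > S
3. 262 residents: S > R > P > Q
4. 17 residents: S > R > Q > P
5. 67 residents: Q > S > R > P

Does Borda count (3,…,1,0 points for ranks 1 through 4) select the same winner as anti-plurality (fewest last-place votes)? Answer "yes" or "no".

no

Borda — scores: Q 1166, P 1370, R 1219, S 1405. Winner: S.
Anti-plurality — last-place votes: Q 262, P 84, R 217, S 297. Winner: P.
The two methods disagree.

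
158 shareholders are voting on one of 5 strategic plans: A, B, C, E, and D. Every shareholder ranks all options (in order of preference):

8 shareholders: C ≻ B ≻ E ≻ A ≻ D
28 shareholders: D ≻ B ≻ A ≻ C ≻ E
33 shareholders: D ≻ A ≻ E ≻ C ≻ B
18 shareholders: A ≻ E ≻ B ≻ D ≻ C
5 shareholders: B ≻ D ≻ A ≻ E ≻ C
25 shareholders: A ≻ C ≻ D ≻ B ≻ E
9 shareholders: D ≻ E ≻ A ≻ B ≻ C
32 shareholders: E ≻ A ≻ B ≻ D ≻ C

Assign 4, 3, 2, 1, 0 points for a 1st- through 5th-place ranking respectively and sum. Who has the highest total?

A

A: 8·1 + 28·2 + 33·3 + 18·4 + 5·2 + 25·4 + 9·2 + 32·3 = 459
B: 8·3 + 28·3 + 33·0 + 18·2 + 5·4 + 25·1 + 9·1 + 32·2 = 262
C: 8·4 + 28·1 + 33·1 + 18·0 + 5·0 + 25·3 + 9·0 + 32·0 = 168
E: 8·2 + 28·0 + 33·2 + 18·3 + 5·1 + 25·0 + 9·3 + 32·4 = 296
D: 8·0 + 28·4 + 33·4 + 18·1 + 5·3 + 25·2 + 9·4 + 32·1 = 395
A has the highest Borda score (459).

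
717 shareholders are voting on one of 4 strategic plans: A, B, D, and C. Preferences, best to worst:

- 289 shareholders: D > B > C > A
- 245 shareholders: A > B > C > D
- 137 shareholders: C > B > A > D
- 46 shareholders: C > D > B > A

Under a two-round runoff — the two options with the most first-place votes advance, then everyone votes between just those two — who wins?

A

Round 1 first-place votes: A 245, B 0, D 289, C 183.
D and A advance.
Runoff: D is preferred to A by 335 voters; A by 382.
A wins the runoff.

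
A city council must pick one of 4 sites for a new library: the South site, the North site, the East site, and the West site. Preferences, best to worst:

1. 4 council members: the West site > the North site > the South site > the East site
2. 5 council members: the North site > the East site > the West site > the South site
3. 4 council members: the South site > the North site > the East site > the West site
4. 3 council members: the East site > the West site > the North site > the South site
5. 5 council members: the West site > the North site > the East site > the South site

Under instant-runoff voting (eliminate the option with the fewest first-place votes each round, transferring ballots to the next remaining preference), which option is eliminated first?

Round 1: the South site 4, the North site 5, the East site 3, the West site 9. Eliminate the East site.

the East site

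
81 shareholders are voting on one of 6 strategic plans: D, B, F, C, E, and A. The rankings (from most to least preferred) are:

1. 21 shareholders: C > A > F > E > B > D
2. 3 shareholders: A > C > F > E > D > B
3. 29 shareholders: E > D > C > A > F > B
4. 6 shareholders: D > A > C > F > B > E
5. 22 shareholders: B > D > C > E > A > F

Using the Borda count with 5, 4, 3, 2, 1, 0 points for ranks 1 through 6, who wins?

D: 21·0 + 3·1 + 29·4 + 6·5 + 22·4 = 237
B: 21·1 + 3·0 + 29·0 + 6·1 + 22·5 = 137
F: 21·3 + 3·3 + 29·1 + 6·2 + 22·0 = 113
C: 21·5 + 3·4 + 29·3 + 6·3 + 22·3 = 288
E: 21·2 + 3·2 + 29·5 + 6·0 + 22·2 = 237
A: 21·4 + 3·5 + 29·2 + 6·4 + 22·1 = 203
C has the highest Borda score (288).

C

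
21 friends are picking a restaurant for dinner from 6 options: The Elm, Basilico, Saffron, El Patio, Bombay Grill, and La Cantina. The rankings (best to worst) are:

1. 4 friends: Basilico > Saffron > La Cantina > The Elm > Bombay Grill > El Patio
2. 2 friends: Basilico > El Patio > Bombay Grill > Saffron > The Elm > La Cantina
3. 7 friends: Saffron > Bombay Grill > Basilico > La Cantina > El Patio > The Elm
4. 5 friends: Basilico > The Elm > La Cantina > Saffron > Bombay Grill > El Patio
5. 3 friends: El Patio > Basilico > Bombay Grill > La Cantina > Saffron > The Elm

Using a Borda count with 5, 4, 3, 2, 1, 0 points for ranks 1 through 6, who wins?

Basilico

The Elm: 4·2 + 2·1 + 7·0 + 5·4 + 3·0 = 30
Basilico: 4·5 + 2·5 + 7·3 + 5·5 + 3·4 = 88
Saffron: 4·4 + 2·2 + 7·5 + 5·2 + 3·1 = 68
El Patio: 4·0 + 2·4 + 7·1 + 5·0 + 3·5 = 30
Bombay Grill: 4·1 + 2·3 + 7·4 + 5·1 + 3·3 = 52
La Cantina: 4·3 + 2·0 + 7·2 + 5·3 + 3·2 = 47
Basilico has the highest Borda score (88).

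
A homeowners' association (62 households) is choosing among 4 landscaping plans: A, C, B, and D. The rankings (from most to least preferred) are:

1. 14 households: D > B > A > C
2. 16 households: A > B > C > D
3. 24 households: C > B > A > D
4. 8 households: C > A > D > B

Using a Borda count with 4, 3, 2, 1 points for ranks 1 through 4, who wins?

C

A: 14·2 + 16·4 + 24·2 + 8·3 = 164
C: 14·1 + 16·2 + 24·4 + 8·4 = 174
B: 14·3 + 16·3 + 24·3 + 8·1 = 170
D: 14·4 + 16·1 + 24·1 + 8·2 = 112
C has the highest Borda score (174).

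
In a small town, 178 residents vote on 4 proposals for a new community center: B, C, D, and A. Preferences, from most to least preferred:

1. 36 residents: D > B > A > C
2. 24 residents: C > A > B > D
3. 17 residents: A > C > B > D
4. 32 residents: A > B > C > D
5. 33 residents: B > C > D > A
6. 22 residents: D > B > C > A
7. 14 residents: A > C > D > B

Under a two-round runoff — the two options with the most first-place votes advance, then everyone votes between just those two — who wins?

D

Round 1 first-place votes: B 33, C 24, D 58, A 63.
A and D advance.
Runoff: A is preferred to D by 87 voters; D by 91.
D wins the runoff.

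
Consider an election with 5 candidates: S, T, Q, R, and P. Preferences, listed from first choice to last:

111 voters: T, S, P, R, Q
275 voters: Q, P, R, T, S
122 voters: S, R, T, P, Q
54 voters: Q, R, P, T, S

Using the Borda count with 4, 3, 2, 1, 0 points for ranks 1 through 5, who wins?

Q

S: 111·3 + 275·0 + 122·4 + 54·0 = 821
T: 111·4 + 275·1 + 122·2 + 54·1 = 1017
Q: 111·0 + 275·4 + 122·0 + 54·4 = 1316
R: 111·1 + 275·2 + 122·3 + 54·3 = 1189
P: 111·2 + 275·3 + 122·1 + 54·2 = 1277
Q has the highest Borda score (1316).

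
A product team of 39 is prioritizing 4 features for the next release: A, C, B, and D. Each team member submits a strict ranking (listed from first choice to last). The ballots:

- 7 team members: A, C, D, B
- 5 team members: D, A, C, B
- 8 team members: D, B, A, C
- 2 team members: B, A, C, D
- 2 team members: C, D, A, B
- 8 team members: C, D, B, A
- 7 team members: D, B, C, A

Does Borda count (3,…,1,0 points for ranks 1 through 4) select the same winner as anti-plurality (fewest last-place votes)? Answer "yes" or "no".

yes

Borda — scores: A 45, C 58, B 44, D 87. Winner: D.
Anti-plurality — last-place votes: A 15, C 8, B 14, D 2. Winner: D.
The two methods agree.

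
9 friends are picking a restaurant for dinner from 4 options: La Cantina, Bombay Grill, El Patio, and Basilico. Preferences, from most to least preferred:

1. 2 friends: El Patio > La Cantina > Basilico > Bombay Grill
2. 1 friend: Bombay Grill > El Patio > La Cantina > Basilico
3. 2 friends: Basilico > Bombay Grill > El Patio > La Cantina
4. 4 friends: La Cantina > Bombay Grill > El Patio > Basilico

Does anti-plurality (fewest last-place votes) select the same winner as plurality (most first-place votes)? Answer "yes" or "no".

Anti-plurality — last-place votes: La Cantina 2, Bombay Grill 2, El Patio 0, Basilico 5. Winner: El Patio.
Plurality — first-place votes: La Cantina 4, Bombay Grill 1, El Patio 2, Basilico 2. Winner: La Cantina.
The two methods disagree.

no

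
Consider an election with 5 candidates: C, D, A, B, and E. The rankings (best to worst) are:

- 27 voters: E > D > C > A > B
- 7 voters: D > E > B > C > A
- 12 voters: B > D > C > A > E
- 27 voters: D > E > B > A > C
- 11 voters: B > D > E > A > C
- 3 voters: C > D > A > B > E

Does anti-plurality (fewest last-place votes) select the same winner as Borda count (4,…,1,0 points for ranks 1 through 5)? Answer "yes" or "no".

yes

Anti-plurality — last-place votes: C 38, D 0, A 7, B 27, E 15. Winner: D.
Borda — scores: C 97, D 295, A 83, B 163, E 232. Winner: D.
The two methods agree.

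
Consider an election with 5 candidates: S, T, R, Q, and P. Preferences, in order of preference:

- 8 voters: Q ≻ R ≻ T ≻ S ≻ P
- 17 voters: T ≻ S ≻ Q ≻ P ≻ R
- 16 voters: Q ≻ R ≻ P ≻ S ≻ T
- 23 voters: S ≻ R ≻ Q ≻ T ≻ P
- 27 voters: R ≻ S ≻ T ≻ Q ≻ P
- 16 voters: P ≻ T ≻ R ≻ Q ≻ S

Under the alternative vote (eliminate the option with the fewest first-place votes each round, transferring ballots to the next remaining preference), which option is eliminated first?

P

Round 1: S 23, T 17, R 27, Q 24, P 16. Eliminate P.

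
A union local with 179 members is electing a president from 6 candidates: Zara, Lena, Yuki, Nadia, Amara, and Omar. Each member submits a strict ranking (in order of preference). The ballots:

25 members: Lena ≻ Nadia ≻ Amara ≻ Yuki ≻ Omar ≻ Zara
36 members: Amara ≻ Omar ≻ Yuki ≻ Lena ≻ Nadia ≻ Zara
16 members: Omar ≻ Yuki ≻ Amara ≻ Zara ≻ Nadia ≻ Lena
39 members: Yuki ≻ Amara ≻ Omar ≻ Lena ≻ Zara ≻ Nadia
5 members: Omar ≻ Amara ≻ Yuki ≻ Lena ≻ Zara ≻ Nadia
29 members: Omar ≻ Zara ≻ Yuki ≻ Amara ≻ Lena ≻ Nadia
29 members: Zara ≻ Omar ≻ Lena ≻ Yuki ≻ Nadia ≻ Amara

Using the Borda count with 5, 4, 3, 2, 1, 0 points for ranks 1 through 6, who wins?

Zara: 25·0 + 36·0 + 16·2 + 39·1 + 5·1 + 29·4 + 29·5 = 337
Lena: 25·5 + 36·2 + 16·0 + 39·2 + 5·2 + 29·1 + 29·3 = 401
Yuki: 25·2 + 36·3 + 16·4 + 39·5 + 5·3 + 29·3 + 29·2 = 577
Nadia: 25·4 + 36·1 + 16·1 + 39·0 + 5·0 + 29·0 + 29·1 = 181
Amara: 25·3 + 36·5 + 16·3 + 39·4 + 5·4 + 29·2 + 29·0 = 537
Omar: 25·1 + 36·4 + 16·5 + 39·3 + 5·5 + 29·5 + 29·4 = 652
Omar has the highest Borda score (652).

Omar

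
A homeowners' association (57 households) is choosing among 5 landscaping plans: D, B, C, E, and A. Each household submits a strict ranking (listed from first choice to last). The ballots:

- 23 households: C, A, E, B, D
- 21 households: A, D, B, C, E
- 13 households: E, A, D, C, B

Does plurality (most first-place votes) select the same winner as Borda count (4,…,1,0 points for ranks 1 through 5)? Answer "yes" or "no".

no

Plurality — first-place votes: D 0, B 0, C 23, E 13, A 21. Winner: C.
Borda — scores: D 89, B 65, C 126, E 98, A 192. Winner: A.
The two methods disagree.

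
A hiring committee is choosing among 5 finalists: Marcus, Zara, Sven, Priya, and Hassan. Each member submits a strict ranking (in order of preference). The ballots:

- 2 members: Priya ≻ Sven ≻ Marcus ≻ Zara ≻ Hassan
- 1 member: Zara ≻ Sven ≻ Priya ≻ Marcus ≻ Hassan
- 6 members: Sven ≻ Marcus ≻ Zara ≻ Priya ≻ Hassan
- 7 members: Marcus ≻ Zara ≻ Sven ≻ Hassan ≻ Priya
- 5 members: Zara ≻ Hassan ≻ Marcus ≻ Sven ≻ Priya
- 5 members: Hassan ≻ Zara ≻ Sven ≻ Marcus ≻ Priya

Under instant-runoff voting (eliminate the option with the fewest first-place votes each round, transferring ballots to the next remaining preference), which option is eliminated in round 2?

Hassan

Round 1: Marcus 7, Zara 6, Sven 6, Priya 2, Hassan 5. Eliminate Priya.
Round 2: Marcus 7, Zara 6, Sven 8, Hassan 5. Eliminate Hassan.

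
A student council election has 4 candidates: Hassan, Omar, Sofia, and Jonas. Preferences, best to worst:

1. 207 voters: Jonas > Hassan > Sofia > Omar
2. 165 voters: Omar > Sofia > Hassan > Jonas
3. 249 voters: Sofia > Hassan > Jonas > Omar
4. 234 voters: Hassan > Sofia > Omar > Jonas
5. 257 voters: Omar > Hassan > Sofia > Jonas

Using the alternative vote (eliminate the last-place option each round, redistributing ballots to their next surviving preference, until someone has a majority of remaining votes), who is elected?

Round 1: Hassan 234, Omar 422, Sofia 249, Jonas 207. Eliminate Jonas.
Round 2: Hassan 441, Omar 422, Sofia 249. Eliminate Sofia.
Round 3: Hassan 690, Omar 422. Hassan has a majority.

Hassan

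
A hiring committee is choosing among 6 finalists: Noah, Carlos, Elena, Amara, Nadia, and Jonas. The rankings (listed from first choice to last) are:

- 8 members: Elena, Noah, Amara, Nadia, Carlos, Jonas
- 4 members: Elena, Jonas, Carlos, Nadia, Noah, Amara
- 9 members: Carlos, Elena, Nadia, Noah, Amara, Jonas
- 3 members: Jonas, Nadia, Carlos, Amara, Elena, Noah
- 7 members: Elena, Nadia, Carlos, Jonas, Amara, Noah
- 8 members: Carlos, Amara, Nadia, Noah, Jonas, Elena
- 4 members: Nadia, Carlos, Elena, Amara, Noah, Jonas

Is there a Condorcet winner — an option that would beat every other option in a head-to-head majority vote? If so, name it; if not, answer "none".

none

Checking pairwise contests:
Carlos beats Noah 35–8.
Nadia beats Carlos 22–21.
Carlos beats Elena 24–19.
Carlos beats Amara 35–8.
Elena beats Nadia 28–15.
Noah beats Jonas 29–14.
Every option loses at least one head-to-head, so there is no Condorcet winner.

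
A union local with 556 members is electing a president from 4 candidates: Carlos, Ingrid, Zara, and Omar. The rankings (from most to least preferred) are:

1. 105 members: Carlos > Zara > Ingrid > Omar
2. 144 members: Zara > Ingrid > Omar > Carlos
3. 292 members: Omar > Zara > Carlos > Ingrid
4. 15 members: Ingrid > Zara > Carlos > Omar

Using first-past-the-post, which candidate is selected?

First-place votes: Carlos 105, Ingrid 15, Zara 144, Omar 292.
Omar has the most first-place votes.

Omar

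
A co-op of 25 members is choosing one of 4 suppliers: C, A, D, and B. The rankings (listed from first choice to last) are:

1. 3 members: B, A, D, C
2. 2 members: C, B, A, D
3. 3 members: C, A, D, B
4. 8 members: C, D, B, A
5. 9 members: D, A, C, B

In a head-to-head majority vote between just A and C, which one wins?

Voters preferring A to C: 12; preferring C to A: 13.
C wins the head-to-head.

C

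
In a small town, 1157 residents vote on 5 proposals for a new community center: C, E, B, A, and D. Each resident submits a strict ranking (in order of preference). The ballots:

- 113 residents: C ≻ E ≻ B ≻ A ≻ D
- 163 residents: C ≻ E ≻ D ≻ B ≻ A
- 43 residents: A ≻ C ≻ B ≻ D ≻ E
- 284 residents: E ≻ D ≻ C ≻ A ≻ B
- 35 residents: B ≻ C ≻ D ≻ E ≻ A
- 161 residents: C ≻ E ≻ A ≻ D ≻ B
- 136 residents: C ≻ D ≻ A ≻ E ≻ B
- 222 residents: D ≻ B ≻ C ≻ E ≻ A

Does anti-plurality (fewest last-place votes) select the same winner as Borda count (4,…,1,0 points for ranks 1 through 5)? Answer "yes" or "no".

Anti-plurality — last-place votes: C 0, E 43, B 581, A 420, D 113. Winner: C.
Borda — scores: C 3538, E 2840, B 1281, A 1163, D 2748. Winner: C.
The two methods agree.

yes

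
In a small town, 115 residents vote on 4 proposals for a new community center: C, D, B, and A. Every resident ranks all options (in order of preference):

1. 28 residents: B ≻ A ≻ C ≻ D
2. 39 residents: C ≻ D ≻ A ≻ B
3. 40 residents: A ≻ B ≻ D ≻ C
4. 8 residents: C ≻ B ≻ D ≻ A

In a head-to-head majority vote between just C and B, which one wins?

B

Voters preferring C to B: 47; preferring B to C: 68.
B wins the head-to-head.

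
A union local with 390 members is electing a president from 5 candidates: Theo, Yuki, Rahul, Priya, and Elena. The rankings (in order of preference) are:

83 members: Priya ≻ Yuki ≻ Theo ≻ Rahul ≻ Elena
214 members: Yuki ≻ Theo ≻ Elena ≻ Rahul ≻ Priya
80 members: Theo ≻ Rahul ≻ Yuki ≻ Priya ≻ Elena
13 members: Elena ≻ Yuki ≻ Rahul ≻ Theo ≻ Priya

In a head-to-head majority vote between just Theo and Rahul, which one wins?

Voters preferring Theo to Rahul: 377; preferring Rahul to Theo: 13.
Theo wins the head-to-head.

Theo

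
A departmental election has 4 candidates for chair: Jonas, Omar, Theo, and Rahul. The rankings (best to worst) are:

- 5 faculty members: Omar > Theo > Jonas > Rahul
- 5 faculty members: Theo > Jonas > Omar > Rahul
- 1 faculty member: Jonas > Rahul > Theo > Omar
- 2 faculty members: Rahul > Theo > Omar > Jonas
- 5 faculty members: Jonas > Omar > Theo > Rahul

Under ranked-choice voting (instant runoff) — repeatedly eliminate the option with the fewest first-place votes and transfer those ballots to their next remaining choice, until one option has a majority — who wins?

Theo

Round 1: Jonas 6, Omar 5, Theo 5, Rahul 2. Eliminate Rahul.
Round 2: Jonas 6, Omar 5, Theo 7. Eliminate Omar.
Round 3: Jonas 6, Theo 12. Theo has a majority.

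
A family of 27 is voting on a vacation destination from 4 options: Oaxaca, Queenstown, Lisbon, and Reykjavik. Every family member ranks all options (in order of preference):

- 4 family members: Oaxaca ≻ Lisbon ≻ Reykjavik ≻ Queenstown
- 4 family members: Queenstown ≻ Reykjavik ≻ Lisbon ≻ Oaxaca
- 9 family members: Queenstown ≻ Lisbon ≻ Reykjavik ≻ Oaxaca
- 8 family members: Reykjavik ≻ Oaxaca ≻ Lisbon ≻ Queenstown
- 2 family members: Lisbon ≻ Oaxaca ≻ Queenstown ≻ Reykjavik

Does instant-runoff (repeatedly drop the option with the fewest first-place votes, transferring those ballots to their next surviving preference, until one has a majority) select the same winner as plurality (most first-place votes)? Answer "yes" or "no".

Instant-runoff — R1 Oaxaca 4, Queenstown 13, Lisbon 2, Reykjavik 8 (Lisbon out); R2 Oaxaca 6, Queenstown 13, Reykjavik 8 (Oaxaca out); R3 Queenstown 15, Reykjavik 12 (Queenstown winner). Winner: Queenstown.
Plurality — first-place votes: Oaxaca 4, Queenstown 13, Lisbon 2, Reykjavik 8. Winner: Queenstown.
The two methods agree.

yes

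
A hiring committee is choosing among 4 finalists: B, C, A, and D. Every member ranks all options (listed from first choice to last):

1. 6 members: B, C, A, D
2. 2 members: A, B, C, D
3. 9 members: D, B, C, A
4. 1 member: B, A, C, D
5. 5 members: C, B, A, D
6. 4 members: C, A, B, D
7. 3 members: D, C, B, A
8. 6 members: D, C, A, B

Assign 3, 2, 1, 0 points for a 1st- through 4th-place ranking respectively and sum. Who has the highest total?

C

B: 6·3 + 2·2 + 9·2 + 1·3 + 5·2 + 4·1 + 3·1 + 6·0 = 60
C: 6·2 + 2·1 + 9·1 + 1·1 + 5·3 + 4·3 + 3·2 + 6·2 = 69
A: 6·1 + 2·3 + 9·0 + 1·2 + 5·1 + 4·2 + 3·0 + 6·1 = 33
D: 6·0 + 2·0 + 9·3 + 1·0 + 5·0 + 4·0 + 3·3 + 6·3 = 54
C has the highest Borda score (69).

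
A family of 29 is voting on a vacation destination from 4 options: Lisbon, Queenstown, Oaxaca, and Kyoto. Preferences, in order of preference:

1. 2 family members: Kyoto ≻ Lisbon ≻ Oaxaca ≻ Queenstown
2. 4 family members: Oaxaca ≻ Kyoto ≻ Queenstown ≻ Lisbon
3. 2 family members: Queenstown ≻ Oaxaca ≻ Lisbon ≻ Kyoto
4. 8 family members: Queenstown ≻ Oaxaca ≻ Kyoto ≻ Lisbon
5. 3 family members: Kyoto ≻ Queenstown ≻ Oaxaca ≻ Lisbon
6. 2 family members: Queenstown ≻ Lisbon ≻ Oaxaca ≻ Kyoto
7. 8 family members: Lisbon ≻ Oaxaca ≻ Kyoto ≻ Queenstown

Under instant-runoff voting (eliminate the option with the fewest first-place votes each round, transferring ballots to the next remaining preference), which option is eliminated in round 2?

Lisbon

Round 1: Lisbon 8, Queenstown 12, Oaxaca 4, Kyoto 5. Eliminate Oaxaca.
Round 2: Lisbon 8, Queenstown 12, Kyoto 9. Eliminate Lisbon.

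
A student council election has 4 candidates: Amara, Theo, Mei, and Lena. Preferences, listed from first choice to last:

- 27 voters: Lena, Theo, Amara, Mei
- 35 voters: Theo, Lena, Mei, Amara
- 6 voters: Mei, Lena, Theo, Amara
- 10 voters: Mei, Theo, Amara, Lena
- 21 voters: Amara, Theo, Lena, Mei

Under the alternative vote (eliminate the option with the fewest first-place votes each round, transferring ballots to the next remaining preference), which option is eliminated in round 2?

Round 1: Amara 21, Theo 35, Mei 16, Lena 27. Eliminate Mei.
Round 2: Amara 21, Theo 45, Lena 33. Eliminate Amara.

Amara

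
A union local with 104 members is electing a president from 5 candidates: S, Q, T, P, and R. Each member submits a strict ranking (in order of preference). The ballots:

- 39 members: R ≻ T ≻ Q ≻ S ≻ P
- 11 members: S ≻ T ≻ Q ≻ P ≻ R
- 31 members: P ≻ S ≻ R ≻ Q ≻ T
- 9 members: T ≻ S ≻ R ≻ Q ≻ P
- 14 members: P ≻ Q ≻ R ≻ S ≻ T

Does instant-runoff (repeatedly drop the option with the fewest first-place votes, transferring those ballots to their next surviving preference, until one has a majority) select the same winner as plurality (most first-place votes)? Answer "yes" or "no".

yes

Instant-runoff — R1 S 11, Q 0, T 9, P 45, R 39 (Q out); R2 S 11, T 9, P 45, R 39 (T out); R3 S 20, P 45, R 39 (S out); R4 P 56, R 48 (P winner). Winner: P.
Plurality — first-place votes: S 11, Q 0, T 9, P 45, R 39. Winner: P.
The two methods agree.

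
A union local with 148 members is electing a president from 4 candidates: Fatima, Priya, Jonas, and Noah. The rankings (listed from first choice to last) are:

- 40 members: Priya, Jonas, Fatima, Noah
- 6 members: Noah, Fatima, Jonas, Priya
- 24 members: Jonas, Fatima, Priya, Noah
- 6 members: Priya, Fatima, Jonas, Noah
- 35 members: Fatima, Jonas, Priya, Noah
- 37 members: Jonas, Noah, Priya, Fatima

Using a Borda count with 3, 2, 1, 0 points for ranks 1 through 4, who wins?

Jonas

Fatima: 40·1 + 6·2 + 24·2 + 6·2 + 35·3 + 37·0 = 217
Priya: 40·3 + 6·0 + 24·1 + 6·3 + 35·1 + 37·1 = 234
Jonas: 40·2 + 6·1 + 24·3 + 6·1 + 35·2 + 37·3 = 345
Noah: 40·0 + 6·3 + 24·0 + 6·0 + 35·0 + 37·2 = 92
Jonas has the highest Borda score (345).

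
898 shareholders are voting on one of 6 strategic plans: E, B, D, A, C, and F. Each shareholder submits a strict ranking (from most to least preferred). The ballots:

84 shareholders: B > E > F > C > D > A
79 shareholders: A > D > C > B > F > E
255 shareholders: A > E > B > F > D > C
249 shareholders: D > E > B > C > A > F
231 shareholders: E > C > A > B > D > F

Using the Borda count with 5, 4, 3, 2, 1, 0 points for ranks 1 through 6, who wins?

E: 84·4 + 79·0 + 255·4 + 249·4 + 231·5 = 3507
B: 84·5 + 79·2 + 255·3 + 249·3 + 231·2 = 2552
D: 84·1 + 79·4 + 255·1 + 249·5 + 231·1 = 2131
A: 84·0 + 79·5 + 255·5 + 249·1 + 231·3 = 2612
C: 84·2 + 79·3 + 255·0 + 249·2 + 231·4 = 1827
F: 84·3 + 79·1 + 255·2 + 249·0 + 231·0 = 841
E has the highest Borda score (3507).

E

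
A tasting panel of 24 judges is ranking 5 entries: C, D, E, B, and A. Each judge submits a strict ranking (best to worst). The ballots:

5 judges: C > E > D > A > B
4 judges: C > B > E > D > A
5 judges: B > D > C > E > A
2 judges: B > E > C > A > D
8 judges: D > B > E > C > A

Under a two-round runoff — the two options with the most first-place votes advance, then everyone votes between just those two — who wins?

D

Round 1 first-place votes: C 9, D 8, E 0, B 7, A 0.
C and D advance.
Runoff: C is preferred to D by 11 voters; D by 13.
D wins the runoff.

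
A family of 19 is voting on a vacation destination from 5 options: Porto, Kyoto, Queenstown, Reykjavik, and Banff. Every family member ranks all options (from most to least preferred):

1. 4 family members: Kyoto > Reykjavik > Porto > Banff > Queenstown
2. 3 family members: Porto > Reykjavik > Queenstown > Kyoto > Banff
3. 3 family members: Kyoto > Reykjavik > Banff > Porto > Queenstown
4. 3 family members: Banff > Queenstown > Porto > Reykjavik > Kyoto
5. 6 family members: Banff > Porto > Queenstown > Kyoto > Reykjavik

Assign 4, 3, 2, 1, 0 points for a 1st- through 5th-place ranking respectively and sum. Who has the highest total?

Porto

Porto: 4·2 + 3·4 + 3·1 + 3·2 + 6·3 = 47
Kyoto: 4·4 + 3·1 + 3·4 + 3·0 + 6·1 = 37
Queenstown: 4·0 + 3·2 + 3·0 + 3·3 + 6·2 = 27
Reykjavik: 4·3 + 3·3 + 3·3 + 3·1 + 6·0 = 33
Banff: 4·1 + 3·0 + 3·2 + 3·4 + 6·4 = 46
Porto has the highest Borda score (47).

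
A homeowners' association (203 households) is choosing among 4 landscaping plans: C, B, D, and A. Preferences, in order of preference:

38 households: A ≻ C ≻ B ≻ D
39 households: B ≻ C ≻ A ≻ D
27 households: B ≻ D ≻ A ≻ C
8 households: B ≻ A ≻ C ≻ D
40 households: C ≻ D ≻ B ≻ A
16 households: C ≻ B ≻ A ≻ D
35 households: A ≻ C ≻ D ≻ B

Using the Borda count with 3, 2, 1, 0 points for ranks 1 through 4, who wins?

C

C: 38·2 + 39·2 + 27·0 + 8·1 + 40·3 + 16·3 + 35·2 = 400
B: 38·1 + 39·3 + 27·3 + 8·3 + 40·1 + 16·2 + 35·0 = 332
D: 38·0 + 39·0 + 27·2 + 8·0 + 40·2 + 16·0 + 35·1 = 169
A: 38·3 + 39·1 + 27·1 + 8·2 + 40·0 + 16·1 + 35·3 = 317
C has the highest Borda score (400).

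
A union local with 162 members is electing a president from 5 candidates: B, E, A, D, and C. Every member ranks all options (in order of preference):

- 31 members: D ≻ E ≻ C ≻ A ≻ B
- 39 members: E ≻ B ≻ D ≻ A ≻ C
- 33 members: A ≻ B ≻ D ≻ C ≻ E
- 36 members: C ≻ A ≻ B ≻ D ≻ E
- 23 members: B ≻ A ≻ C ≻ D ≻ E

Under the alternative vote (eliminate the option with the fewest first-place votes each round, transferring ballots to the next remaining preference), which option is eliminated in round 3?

Round 1: B 23, E 39, A 33, D 31, C 36. Eliminate B.
Round 2: E 39, A 56, D 31, C 36. Eliminate D.
Round 3: E 70, A 56, C 36. Eliminate C.

C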